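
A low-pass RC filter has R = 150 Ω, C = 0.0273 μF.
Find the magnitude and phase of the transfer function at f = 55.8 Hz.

Step 1 — Angular frequency: ω = 2π·55.8 = 350.6 rad/s.
Step 2 — Transfer function: H(jω) = 1/(1 + jωRC).
Step 3 — Denominator: 1 + jωRC = 1 + j·350.6·150·2.73e-08 = 1 + j0.001436.
Step 4 — H = 1 - j0.001436.
Step 5 — Magnitude: |H| = 1 (-0.0 dB); phase: φ = -0.1°.

|H| = 1 (-0.0 dB), φ = -0.1°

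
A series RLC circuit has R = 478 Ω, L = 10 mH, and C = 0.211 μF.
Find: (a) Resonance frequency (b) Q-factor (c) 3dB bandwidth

Step 1 — Resonance: ω₀ = 1/√(LC) = 1/√(0.01·2.11e-07) = 2.177e+04 rad/s.
Step 2 — f₀ = ω₀/(2π) = 3465 Hz.
Step 3 — Series Q: Q = ω₀L/R = 2.177e+04·0.01/478 = 0.4554.
Step 4 — Bandwidth: Δω = ω₀/Q = 4.78e+04 rad/s; BW = Δω/(2π) = 7608 Hz.

(a) f₀ = 3465 Hz  (b) Q = 0.4554  (c) BW = 7608 Hz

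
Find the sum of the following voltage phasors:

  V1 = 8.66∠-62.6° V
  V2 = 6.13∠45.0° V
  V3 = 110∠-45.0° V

Step 1 — Convert each phasor to rectangular form:
  V1 = 8.66·(cos(-62.6°) + j·sin(-62.6°)) = 3.985 - j7.688 V
  V2 = 6.13·(cos(45.0°) + j·sin(45.0°)) = 4.335 + j4.335 V
  V3 = 110·(cos(-45.0°) + j·sin(-45.0°)) = 77.78 - j77.78 V
Step 2 — Sum components: V_total = 86.1 - j81.14 V.
Step 3 — Convert to polar: |V_total| = 118.3 V, ∠V_total = -43.3°.

V_total = 118.3∠-43.3° V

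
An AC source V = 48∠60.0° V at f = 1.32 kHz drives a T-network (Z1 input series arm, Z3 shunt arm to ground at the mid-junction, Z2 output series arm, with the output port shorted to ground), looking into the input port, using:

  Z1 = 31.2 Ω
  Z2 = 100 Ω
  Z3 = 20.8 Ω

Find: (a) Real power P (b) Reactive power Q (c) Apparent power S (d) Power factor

Step 1 — Angular frequency: ω = 2π·f = 2π·1320 = 8294 rad/s.
Step 2 — Component impedances:
  Z1: Z = R = 31.2 Ω
  Z2: Z = R = 100 Ω
  Z3: Z = R = 20.8 Ω
Step 3 — With the output port shorted to ground, the output series arm Z2 runs from the junction to ground; the shunt arm Z3 also runs from the junction to ground. They appear in parallel: Z3 || Z2 = 17.22 Ω.
Step 4 — Series with input arm Z1: Z_in = Z1 + (Z3 || Z2) = 48.42 Ω = 48.42∠0.0° Ω.
Step 5 — Source phasor: V = 48∠60.0° V = 24 + j41.57 V.
Step 6 — Current: I = V / Z = 0.4957 + j0.8585 A = 0.9914∠60.0° A.
Step 7 — Complex power: S = V·I* = 47.59 VA.
Step 8 — Real power: P = Re(S) = 47.59 W.
Step 9 — Reactive power: Q = Im(S) = 0 VAR.
Step 10 — Apparent power: |S| = 47.59 VA.
Step 11 — Power factor: PF = P/|S| = 1 (unity).

(a) P = 47.59 W  (b) Q = 0 VAR  (c) S = 47.59 VA  (d) PF = 1 (unity)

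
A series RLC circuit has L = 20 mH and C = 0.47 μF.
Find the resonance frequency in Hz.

Step 1 — Resonance condition Im(Z)=0 gives ω₀ = 1/√(LC).
Step 2 — ω₀ = 1/√(0.02·4.7e-07) = 1.031e+04 rad/s.
Step 3 — f₀ = ω₀/(2π) = 1642 Hz.

f₀ = 1642 Hz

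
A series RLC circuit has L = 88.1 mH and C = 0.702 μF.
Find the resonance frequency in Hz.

Step 1 — Resonance condition Im(Z)=0 gives ω₀ = 1/√(LC).
Step 2 — ω₀ = 1/√(0.0881·7.02e-07) = 4021 rad/s.
Step 3 — f₀ = ω₀/(2π) = 640 Hz.

f₀ = 640 Hz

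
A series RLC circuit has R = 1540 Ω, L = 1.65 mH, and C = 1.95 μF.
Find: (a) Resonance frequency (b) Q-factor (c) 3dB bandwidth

Step 1 — Resonance: ω₀ = 1/√(LC) = 1/√(0.00165·1.95e-06) = 1.763e+04 rad/s.
Step 2 — f₀ = ω₀/(2π) = 2806 Hz.
Step 3 — Series Q: Q = ω₀L/R = 1.763e+04·0.00165/1540 = 0.01889.
Step 4 — Bandwidth: Δω = ω₀/Q = 9.333e+05 rad/s; BW = Δω/(2π) = 1.485e+05 Hz.

(a) f₀ = 2806 Hz  (b) Q = 0.01889  (c) BW = 1.485e+05 Hz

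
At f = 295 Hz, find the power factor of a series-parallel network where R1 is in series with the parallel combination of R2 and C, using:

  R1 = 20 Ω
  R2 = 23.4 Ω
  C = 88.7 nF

Step 1 — Angular frequency: ω = 2π·f = 2π·295 = 1854 rad/s.
Step 2 — Component impedances:
  R1: Z = R = 20 Ω
  R2: Z = R = 23.4 Ω
  C: Z = 1/(jωC) = -j/(ω·C) = 0 - j6082 Ω
Step 3 — Parallel branch: R2 || C = 1/(1/R2 + 1/C) = 23.4 - j0.09002 Ω.
Step 4 — Series with R1: Z_total = R1 + (R2 || C) = 43.4 - j0.09002 Ω = 43.4∠-0.1° Ω.
Step 5 — Power factor: PF = cos(φ) = Re(Z)/|Z| = 43.4/43.4 = 1.
Step 6 — Type: Im(Z) = -0.09002 ⇒ leading (phase φ = -0.1°).

PF = 1 (leading, φ = -0.1°)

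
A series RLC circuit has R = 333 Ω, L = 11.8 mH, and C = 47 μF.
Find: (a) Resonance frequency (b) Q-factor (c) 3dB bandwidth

Step 1 — Resonance condition Im(Z)=0 gives ω₀ = 1/√(LC).
Step 2 — ω₀ = 1/√(0.0118·4.7e-05) = 1343 rad/s.
Step 3 — f₀ = ω₀/(2π) = 213.7 Hz.
Step 4 — Series Q: Q = ω₀L/R = 1343·0.0118/333 = 0.04758.
Step 5 — 3dB bandwidth: Δω = ω₀/Q = 2.822e+04 rad/s; BW = Δω/(2π) = 4491 Hz.

(a) f₀ = 213.7 Hz  (b) Q = 0.04758  (c) BW = 4491 Hz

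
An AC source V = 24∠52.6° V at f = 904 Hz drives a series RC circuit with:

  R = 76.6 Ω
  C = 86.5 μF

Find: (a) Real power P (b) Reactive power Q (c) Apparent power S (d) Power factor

Step 1 — Angular frequency: ω = 2π·f = 2π·904 = 5680 rad/s.
Step 2 — Component impedances:
  R: Z = R = 76.6 Ω
  C: Z = 1/(jωC) = -j/(ω·C) = 0 - j2.035 Ω
Step 3 — Series combination: Z_total = R + C = 76.6 - j2.035 Ω = 76.63∠-1.5° Ω.
Step 4 — Source phasor: V = 24∠52.6° V = 14.58 + j19.07 V.
Step 5 — Current: I = V / Z = 0.1836 + j0.2538 A = 0.3132∠54.1° A.
Step 6 — Complex power: S = V·I* = 7.514 - j0.1997 VA.
Step 7 — Real power: P = Re(S) = 7.514 W.
Step 8 — Reactive power: Q = Im(S) = -0.1997 VAR.
Step 9 — Apparent power: |S| = 7.517 VA.
Step 10 — Power factor: PF = P/|S| = 0.9996 (leading).

(a) P = 7.514 W  (b) Q = -0.1997 VAR  (c) S = 7.517 VA  (d) PF = 0.9996 (leading)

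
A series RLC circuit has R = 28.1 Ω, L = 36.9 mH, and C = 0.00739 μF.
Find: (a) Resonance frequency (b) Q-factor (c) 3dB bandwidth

Step 1 — Resonance: ω₀ = 1/√(LC) = 1/√(0.0369·7.39e-09) = 6.056e+04 rad/s.
Step 2 — f₀ = ω₀/(2π) = 9638 Hz.
Step 3 — Series Q: Q = ω₀L/R = 6.056e+04·0.0369/28.1 = 79.52.
Step 4 — Bandwidth: Δω = ω₀/Q = 761.5 rad/s; BW = Δω/(2π) = 121.2 Hz.

(a) f₀ = 9638 Hz  (b) Q = 79.52  (c) BW = 121.2 Hz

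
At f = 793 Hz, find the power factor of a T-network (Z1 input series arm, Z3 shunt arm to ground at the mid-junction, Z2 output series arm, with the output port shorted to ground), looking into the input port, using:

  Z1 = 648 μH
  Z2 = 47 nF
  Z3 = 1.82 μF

Step 1 — Angular frequency: ω = 2π·f = 2π·793 = 4983 rad/s.
Step 2 — Component impedances:
  Z1: Z = jωL = j·4983·0.000648 = 0 + j3.229 Ω
  Z2: Z = 1/(jωC) = -j/(ω·C) = 0 - j4270 Ω
  Z3: Z = 1/(jωC) = -j/(ω·C) = 0 - j110.3 Ω
Step 3 — With the output port shorted to ground, the output series arm Z2 runs from the junction to ground; the shunt arm Z3 also runs from the junction to ground. They appear in parallel: Z3 || Z2 = 0 - j107.5 Ω.
Step 4 — Series with input arm Z1: Z_in = Z1 + (Z3 || Z2) = 0 - j104.3 Ω = 104.3∠-90.0° Ω.
Step 5 — Power factor: PF = cos(φ) = Re(Z)/|Z| = 0/104.3 = 0.
Step 6 — Type: Im(Z) = -104.3 ⇒ leading (phase φ = -90.0°).

PF = 0 (leading, φ = -90.0°)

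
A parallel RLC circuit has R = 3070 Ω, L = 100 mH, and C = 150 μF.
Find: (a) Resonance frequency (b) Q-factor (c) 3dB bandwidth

Step 1 — Resonance: ω₀ = 1/√(LC) = 1/√(0.1·0.00015) = 258.2 rad/s.
Step 2 — f₀ = ω₀/(2π) = 41.09 Hz.
Step 3 — Parallel Q: Q = R/(ω₀L) = 3070/(258.2·0.1) = 118.9.
Step 4 — Bandwidth: Δω = ω₀/Q = 2.172 rad/s; BW = Δω/(2π) = 0.3456 Hz.

(a) f₀ = 41.09 Hz  (b) Q = 118.9  (c) BW = 0.3456 Hz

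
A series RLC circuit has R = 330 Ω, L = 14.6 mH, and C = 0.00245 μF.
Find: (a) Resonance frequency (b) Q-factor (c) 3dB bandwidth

Step 1 — Resonance condition Im(Z)=0 gives ω₀ = 1/√(LC).
Step 2 — ω₀ = 1/√(0.0146·2.45e-09) = 1.672e+05 rad/s.
Step 3 — f₀ = ω₀/(2π) = 2.661e+04 Hz.
Step 4 — Series Q: Q = ω₀L/R = 1.672e+05·0.0146/330 = 7.397.
Step 5 — 3dB bandwidth: Δω = ω₀/Q = 2.26e+04 rad/s; BW = Δω/(2π) = 3597 Hz.

(a) f₀ = 2.661e+04 Hz  (b) Q = 7.397  (c) BW = 3597 Hz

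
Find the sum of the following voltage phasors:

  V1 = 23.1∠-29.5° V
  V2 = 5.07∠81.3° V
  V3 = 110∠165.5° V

Step 1 — Convert each phasor to rectangular form:
  V1 = 23.1·(cos(-29.5°) + j·sin(-29.5°)) = 20.11 - j11.37 V
  V2 = 5.07·(cos(81.3°) + j·sin(81.3°)) = 0.7669 + j5.012 V
  V3 = 110·(cos(165.5°) + j·sin(165.5°)) = -106.5 + j27.54 V
Step 2 — Sum components: V_total = -85.62 + j21.18 V.
Step 3 — Convert to polar: |V_total| = 88.2 V, ∠V_total = 166.1°.

V_total = 88.2∠166.1° V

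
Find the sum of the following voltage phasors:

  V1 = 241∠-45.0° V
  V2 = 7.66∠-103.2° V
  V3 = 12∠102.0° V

Step 1 — Convert each phasor to rectangular form:
  V1 = 241·(cos(-45.0°) + j·sin(-45.0°)) = 170.4 - j170.4 V
  V2 = 7.66·(cos(-103.2°) + j·sin(-103.2°)) = -1.749 - j7.458 V
  V3 = 12·(cos(102.0°) + j·sin(102.0°)) = -2.495 + j11.74 V
Step 2 — Sum components: V_total = 166.2 - j166.1 V.
Step 3 — Convert to polar: |V_total| = 235 V, ∠V_total = -45.0°.

V_total = 235∠-45.0° V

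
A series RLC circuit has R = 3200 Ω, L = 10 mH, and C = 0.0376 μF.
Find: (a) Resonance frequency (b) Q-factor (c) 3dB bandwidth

Step 1 — Resonance: ω₀ = 1/√(LC) = 1/√(0.01·3.76e-08) = 5.157e+04 rad/s.
Step 2 — f₀ = ω₀/(2π) = 8208 Hz.
Step 3 — Series Q: Q = ω₀L/R = 5.157e+04·0.01/3200 = 0.1612.
Step 4 — Bandwidth: Δω = ω₀/Q = 3.2e+05 rad/s; BW = Δω/(2π) = 5.093e+04 Hz.

(a) f₀ = 8208 Hz  (b) Q = 0.1612  (c) BW = 5.093e+04 Hz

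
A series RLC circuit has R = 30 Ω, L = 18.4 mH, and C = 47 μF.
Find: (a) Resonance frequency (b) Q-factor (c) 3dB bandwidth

Step 1 — Resonance condition Im(Z)=0 gives ω₀ = 1/√(LC).
Step 2 — ω₀ = 1/√(0.0184·4.7e-05) = 1075 rad/s.
Step 3 — f₀ = ω₀/(2π) = 171.1 Hz.
Step 4 — Series Q: Q = ω₀L/R = 1075·0.0184/30 = 0.6595.
Step 5 — 3dB bandwidth: Δω = ω₀/Q = 1630 rad/s; BW = Δω/(2π) = 259.5 Hz.

(a) f₀ = 171.1 Hz  (b) Q = 0.6595  (c) BW = 259.5 Hz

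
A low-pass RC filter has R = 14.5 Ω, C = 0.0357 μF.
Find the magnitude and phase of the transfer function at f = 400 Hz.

Step 1 — Angular frequency: ω = 2π·400 = 2513 rad/s.
Step 2 — Transfer function: H(jω) = 1/(1 + jωRC).
Step 3 — Denominator: 1 + jωRC = 1 + j·2513·14.5·3.57e-08 = 1 + j0.001301.
Step 4 — H = 1 - j0.001301.
Step 5 — Magnitude: |H| = 1 (-0.0 dB); phase: φ = -0.1°.

|H| = 1 (-0.0 dB), φ = -0.1°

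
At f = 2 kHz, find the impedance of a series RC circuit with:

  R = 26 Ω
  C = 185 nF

Step 1 — Angular frequency: ω = 2π·f = 2π·2000 = 1.257e+04 rad/s.
Step 2 — Component impedances:
  R: Z = R = 26 Ω
  C: Z = 1/(jωC) = -j/(ω·C) = 0 - j430.1 Ω
Step 3 — Series combination: Z_total = R + C = 26 - j430.1 Ω = 430.9∠-86.5° Ω.

Z = 26 - j430.1 Ω = 430.9∠-86.5° Ω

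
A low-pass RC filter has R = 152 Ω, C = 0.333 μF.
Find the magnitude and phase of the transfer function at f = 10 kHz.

Step 1 — Angular frequency: ω = 2π·1e+04 = 6.283e+04 rad/s.
Step 2 — Transfer function: H(jω) = 1/(1 + jωRC).
Step 3 — Denominator: 1 + jωRC = 1 + j·6.283e+04·152·3.33e-07 = 1 + j3.18.
Step 4 — H = 0.08997 - j0.2861.
Step 5 — Magnitude: |H| = 0.3 (-10.5 dB); phase: φ = -72.5°.

|H| = 0.3 (-10.5 dB), φ = -72.5°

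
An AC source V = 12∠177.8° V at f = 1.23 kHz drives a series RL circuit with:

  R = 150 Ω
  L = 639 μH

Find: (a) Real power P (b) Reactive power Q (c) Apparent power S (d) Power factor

Step 1 — Angular frequency: ω = 2π·f = 2π·1230 = 7728 rad/s.
Step 2 — Component impedances:
  R: Z = R = 150 Ω
  L: Z = jωL = j·7728·0.000639 = 0 + j4.938 Ω
Step 3 — Series combination: Z_total = R + L = 150 + j4.938 Ω = 150.1∠1.9° Ω.
Step 4 — Source phasor: V = 12∠177.8° V = -11.99 + j0.4607 V.
Step 5 — Current: I = V / Z = -0.07975 + j0.005697 A = 0.07996∠175.9° A.
Step 6 — Complex power: S = V·I* = 0.959 + j0.03157 VA.
Step 7 — Real power: P = Re(S) = 0.959 W.
Step 8 — Reactive power: Q = Im(S) = 0.03157 VAR.
Step 9 — Apparent power: |S| = 0.9595 VA.
Step 10 — Power factor: PF = P/|S| = 0.9995 (lagging).

(a) P = 0.959 W  (b) Q = 0.03157 VAR  (c) S = 0.9595 VA  (d) PF = 0.9995 (lagging)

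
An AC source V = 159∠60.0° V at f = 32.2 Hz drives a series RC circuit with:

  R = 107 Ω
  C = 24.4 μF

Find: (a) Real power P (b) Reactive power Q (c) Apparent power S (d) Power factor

Step 1 — Angular frequency: ω = 2π·f = 2π·32.2 = 202.3 rad/s.
Step 2 — Component impedances:
  R: Z = R = 107 Ω
  C: Z = 1/(jωC) = -j/(ω·C) = 0 - j202.6 Ω
Step 3 — Series combination: Z_total = R + C = 107 - j202.6 Ω = 229.1∠-62.2° Ω.
Step 4 — Source phasor: V = 159∠60.0° V = 79.5 + j137.7 V.
Step 5 — Current: I = V / Z = -0.3694 + j0.5876 A = 0.694∠122.2° A.
Step 6 — Complex power: S = V·I* = 51.54 - j97.58 VA.
Step 7 — Real power: P = Re(S) = 51.54 W.
Step 8 — Reactive power: Q = Im(S) = -97.58 VAR.
Step 9 — Apparent power: |S| = 110.4 VA.
Step 10 — Power factor: PF = P/|S| = 0.4671 (leading).

(a) P = 51.54 W  (b) Q = -97.58 VAR  (c) S = 110.4 VA  (d) PF = 0.4671 (leading)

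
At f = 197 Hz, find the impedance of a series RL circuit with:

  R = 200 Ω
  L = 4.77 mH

Step 1 — Angular frequency: ω = 2π·f = 2π·197 = 1238 rad/s.
Step 2 — Component impedances:
  R: Z = R = 200 Ω
  L: Z = jωL = j·1238·0.00477 = 0 + j5.904 Ω
Step 3 — Series combination: Z_total = R + L = 200 + j5.904 Ω = 200.1∠1.7° Ω.

Z = 200 + j5.904 Ω = 200.1∠1.7° Ω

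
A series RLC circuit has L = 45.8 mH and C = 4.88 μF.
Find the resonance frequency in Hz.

Step 1 — Resonance condition Im(Z)=0 gives ω₀ = 1/√(LC).
Step 2 — ω₀ = 1/√(0.0458·4.88e-06) = 2115 rad/s.
Step 3 — f₀ = ω₀/(2π) = 336.6 Hz.

f₀ = 336.6 Hz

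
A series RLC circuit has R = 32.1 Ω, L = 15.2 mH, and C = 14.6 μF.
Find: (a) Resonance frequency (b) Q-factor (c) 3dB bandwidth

Step 1 — Resonance: ω₀ = 1/√(LC) = 1/√(0.0152·1.46e-05) = 2123 rad/s.
Step 2 — f₀ = ω₀/(2π) = 337.8 Hz.
Step 3 — Series Q: Q = ω₀L/R = 2123·0.0152/32.1 = 1.005.
Step 4 — Bandwidth: Δω = ω₀/Q = 2112 rad/s; BW = Δω/(2π) = 336.1 Hz.

(a) f₀ = 337.8 Hz  (b) Q = 1.005  (c) BW = 336.1 Hz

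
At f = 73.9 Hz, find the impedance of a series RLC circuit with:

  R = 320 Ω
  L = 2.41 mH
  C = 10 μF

Step 1 — Angular frequency: ω = 2π·f = 2π·73.9 = 464.3 rad/s.
Step 2 — Component impedances:
  R: Z = R = 320 Ω
  L: Z = jωL = j·464.3·0.00241 = 0 + j1.119 Ω
  C: Z = 1/(jωC) = -j/(ω·C) = 0 - j215.4 Ω
Step 3 — Series combination: Z_total = R + L + C = 320 - j214.2 Ω = 385.1∠-33.8° Ω.

Z = 320 - j214.2 Ω = 385.1∠-33.8° Ω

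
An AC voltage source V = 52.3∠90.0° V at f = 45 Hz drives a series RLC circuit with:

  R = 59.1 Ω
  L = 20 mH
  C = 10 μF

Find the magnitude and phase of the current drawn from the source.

Step 1 — Angular frequency: ω = 2π·f = 2π·45 = 282.7 rad/s.
Step 2 — Component impedances:
  R: Z = R = 59.1 Ω
  L: Z = jωL = j·282.7·0.02 = 0 + j5.655 Ω
  C: Z = 1/(jωC) = -j/(ω·C) = 0 - j353.7 Ω
Step 3 — Series combination: Z_total = R + L + C = 59.1 - j348 Ω = 353∠-80.4° Ω.
Step 4 — Source phasor: V = 52.3∠90.0° V = 0 + j52.3 V.
Step 5 — Ohm's law: I = V / Z_total = (0 + j52.3) / (59.1 - j348) = -0.1461 + j0.0248 A.
Step 6 — Convert to polar: |I| = 0.1482 A, ∠I = 170.4°.

I = 0.1482∠170.4° A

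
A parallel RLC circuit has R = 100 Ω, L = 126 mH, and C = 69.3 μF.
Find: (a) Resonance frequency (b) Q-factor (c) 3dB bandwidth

Step 1 — Resonance: ω₀ = 1/√(LC) = 1/√(0.126·6.93e-05) = 338.4 rad/s.
Step 2 — f₀ = ω₀/(2π) = 53.86 Hz.
Step 3 — Parallel Q: Q = R/(ω₀L) = 100/(338.4·0.126) = 2.345.
Step 4 — Bandwidth: Δω = ω₀/Q = 144.3 rad/s; BW = Δω/(2π) = 22.97 Hz.

(a) f₀ = 53.86 Hz  (b) Q = 2.345  (c) BW = 22.97 Hz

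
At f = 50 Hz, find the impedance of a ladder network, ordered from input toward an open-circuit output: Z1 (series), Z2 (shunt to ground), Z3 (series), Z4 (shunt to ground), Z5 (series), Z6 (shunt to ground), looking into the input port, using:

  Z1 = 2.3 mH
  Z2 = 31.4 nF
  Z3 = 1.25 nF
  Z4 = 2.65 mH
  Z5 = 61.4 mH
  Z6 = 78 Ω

Step 1 — Angular frequency: ω = 2π·f = 2π·50 = 314.2 rad/s.
Step 2 — Component impedances:
  Z1: Z = jωL = j·314.2·0.0023 = 0 + j0.7226 Ω
  Z2: Z = 1/(jωC) = -j/(ω·C) = 0 - j1.014e+05 Ω
  Z3: Z = 1/(jωC) = -j/(ω·C) = 0 - j2.546e+06 Ω
  Z4: Z = jωL = j·314.2·0.00265 = 0 + j0.8325 Ω
  Z5: Z = jωL = j·314.2·0.0614 = 0 + j19.29 Ω
  Z6: Z = R = 78 Ω
Step 3 — Ladder network (open output): work backward from the far end, alternating series and parallel combinations. Z_in = 0 - j9.749e+04 Ω = 9.749e+04∠-90.0° Ω.

Z = 0 - j9.749e+04 Ω = 9.749e+04∠-90.0° Ω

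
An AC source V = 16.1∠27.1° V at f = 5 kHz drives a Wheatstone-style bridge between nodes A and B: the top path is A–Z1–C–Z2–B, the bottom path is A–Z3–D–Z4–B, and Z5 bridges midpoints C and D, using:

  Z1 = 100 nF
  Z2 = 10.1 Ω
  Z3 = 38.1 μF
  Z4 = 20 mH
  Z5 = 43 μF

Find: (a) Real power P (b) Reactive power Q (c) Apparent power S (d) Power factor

Step 1 — Angular frequency: ω = 2π·f = 2π·5000 = 3.142e+04 rad/s.
Step 2 — Component impedances:
  Z1: Z = 1/(jωC) = -j/(ω·C) = 0 - j318.3 Ω
  Z2: Z = R = 10.1 Ω
  Z3: Z = 1/(jωC) = -j/(ω·C) = 0 - j0.8355 Ω
  Z4: Z = jωL = j·3.142e+04·0.02 = 0 + j628.3 Ω
  Z5: Z = 1/(jωC) = -j/(ω·C) = 0 - j0.7403 Ω
Step 3 — Bridge requires nodal analysis (the Z5 bridge couples midpoints C and D, so the two paths cannot be reduced to a simple series/parallel combination). Setting node B to ground and injecting 1 A at node A, the 3-node admittance system at A, C, D solves to V_A = Z_AB = 10.12 - j1.406 Ω = 10.22∠-7.9° Ω.
Step 4 — Source phasor: V = 16.1∠27.1° V = 14.33 + j7.334 V.
Step 5 — Current: I = V / Z = 1.291 + j0.9039 A = 1.576∠35.0° A.
Step 6 — Complex power: S = V·I* = 25.13 - j3.49 VA.
Step 7 — Real power: P = Re(S) = 25.13 W.
Step 8 — Reactive power: Q = Im(S) = -3.49 VAR.
Step 9 — Apparent power: |S| = 25.37 VA.
Step 10 — Power factor: PF = P/|S| = 0.9905 (leading).

(a) P = 25.13 W  (b) Q = -3.49 VAR  (c) S = 25.37 VA  (d) PF = 0.9905 (leading)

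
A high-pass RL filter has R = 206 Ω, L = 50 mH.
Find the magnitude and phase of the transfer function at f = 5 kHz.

Step 1 — Angular frequency: ω = 2π·5000 = 3.142e+04 rad/s.
Step 2 — Transfer function: H(jω) = jωL/(R + jωL).
Step 3 — Numerator jωL = j·1571; denominator R + jωL = 206 + j1571.
Step 4 — H = 0.9831 + j0.1289.
Step 5 — Magnitude: |H| = 0.9915 (-0.1 dB); phase: φ = 7.5°.

|H| = 0.9915 (-0.1 dB), φ = 7.5°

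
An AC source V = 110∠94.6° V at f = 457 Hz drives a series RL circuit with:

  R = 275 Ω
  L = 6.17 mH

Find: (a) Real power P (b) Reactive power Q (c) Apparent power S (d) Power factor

Step 1 — Angular frequency: ω = 2π·f = 2π·457 = 2871 rad/s.
Step 2 — Component impedances:
  R: Z = R = 275 Ω
  L: Z = jωL = j·2871·0.00617 = 0 + j17.72 Ω
Step 3 — Series combination: Z_total = R + L = 275 + j17.72 Ω = 275.6∠3.7° Ω.
Step 4 — Source phasor: V = 110∠94.6° V = -8.822 + j109.6 V.
Step 5 — Current: I = V / Z = -0.006367 + j0.3991 A = 0.3992∠90.9° A.
Step 6 — Complex power: S = V·I* = 43.82 + j2.823 VA.
Step 7 — Real power: P = Re(S) = 43.82 W.
Step 8 — Reactive power: Q = Im(S) = 2.823 VAR.
Step 9 — Apparent power: |S| = 43.91 VA.
Step 10 — Power factor: PF = P/|S| = 0.9979 (lagging).

(a) P = 43.82 W  (b) Q = 2.823 VAR  (c) S = 43.91 VA  (d) PF = 0.9979 (lagging)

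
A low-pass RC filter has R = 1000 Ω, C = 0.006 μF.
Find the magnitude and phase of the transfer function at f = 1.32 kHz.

Step 1 — Angular frequency: ω = 2π·1320 = 8294 rad/s.
Step 2 — Transfer function: H(jω) = 1/(1 + jωRC).
Step 3 — Denominator: 1 + jωRC = 1 + j·8294·1000·6e-09 = 1 + j0.04976.
Step 4 — H = 0.9975 - j0.04964.
Step 5 — Magnitude: |H| = 0.9988 (-0.0 dB); phase: φ = -2.8°.

|H| = 0.9988 (-0.0 dB), φ = -2.8°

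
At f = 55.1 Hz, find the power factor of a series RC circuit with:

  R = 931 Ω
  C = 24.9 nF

Step 1 — Angular frequency: ω = 2π·f = 2π·55.1 = 346.2 rad/s.
Step 2 — Component impedances:
  R: Z = R = 931 Ω
  C: Z = 1/(jωC) = -j/(ω·C) = 0 - j1.16e+05 Ω
Step 3 — Series combination: Z_total = R + C = 931 - j1.16e+05 Ω = 1.16e+05∠-89.5° Ω.
Step 4 — Power factor: PF = cos(φ) = Re(Z)/|Z| = 931/1.1601e+05 = 0.008025.
Step 5 — Type: Im(Z) = -1.16e+05 ⇒ leading (phase φ = -89.5°).

PF = 0.008025 (leading, φ = -89.5°)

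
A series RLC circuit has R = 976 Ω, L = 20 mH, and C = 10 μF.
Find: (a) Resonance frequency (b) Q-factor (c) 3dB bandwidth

Step 1 — Resonance condition Im(Z)=0 gives ω₀ = 1/√(LC).
Step 2 — ω₀ = 1/√(0.02·1e-05) = 2236 rad/s.
Step 3 — f₀ = ω₀/(2π) = 355.9 Hz.
Step 4 — Series Q: Q = ω₀L/R = 2236·0.02/976 = 0.04582.
Step 5 — 3dB bandwidth: Δω = ω₀/Q = 4.88e+04 rad/s; BW = Δω/(2π) = 7767 Hz.

(a) f₀ = 355.9 Hz  (b) Q = 0.04582  (c) BW = 7767 Hz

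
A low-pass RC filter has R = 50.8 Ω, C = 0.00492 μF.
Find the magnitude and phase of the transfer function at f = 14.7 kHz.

Step 1 — Angular frequency: ω = 2π·1.47e+04 = 9.236e+04 rad/s.
Step 2 — Transfer function: H(jω) = 1/(1 + jωRC).
Step 3 — Denominator: 1 + jωRC = 1 + j·9.236e+04·50.8·4.92e-09 = 1 + j0.02308.
Step 4 — H = 0.9995 - j0.02307.
Step 5 — Magnitude: |H| = 0.9997 (-0.0 dB); phase: φ = -1.3°.

|H| = 0.9997 (-0.0 dB), φ = -1.3°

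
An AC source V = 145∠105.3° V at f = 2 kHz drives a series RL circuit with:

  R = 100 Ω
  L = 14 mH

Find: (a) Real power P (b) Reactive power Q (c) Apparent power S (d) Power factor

Step 1 — Angular frequency: ω = 2π·f = 2π·2000 = 1.257e+04 rad/s.
Step 2 — Component impedances:
  R: Z = R = 100 Ω
  L: Z = jωL = j·1.257e+04·0.014 = 0 + j175.9 Ω
Step 3 — Series combination: Z_total = R + L = 100 + j175.9 Ω = 202.4∠60.4° Ω.
Step 4 — Source phasor: V = 145∠105.3° V = -38.26 + j139.9 V.
Step 5 — Current: I = V / Z = 0.5074 + j0.5059 A = 0.7165∠44.9° A.
Step 6 — Complex power: S = V·I* = 51.34 + j90.33 VA.
Step 7 — Real power: P = Re(S) = 51.34 W.
Step 8 — Reactive power: Q = Im(S) = 90.33 VAR.
Step 9 — Apparent power: |S| = 103.9 VA.
Step 10 — Power factor: PF = P/|S| = 0.4942 (lagging).

(a) P = 51.34 W  (b) Q = 90.33 VAR  (c) S = 103.9 VA  (d) PF = 0.4942 (lagging)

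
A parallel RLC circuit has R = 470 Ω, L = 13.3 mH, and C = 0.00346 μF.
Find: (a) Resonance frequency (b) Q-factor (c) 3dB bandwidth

Step 1 — Resonance: ω₀ = 1/√(LC) = 1/√(0.0133·3.46e-09) = 1.474e+05 rad/s.
Step 2 — f₀ = ω₀/(2π) = 2.346e+04 Hz.
Step 3 — Parallel Q: Q = R/(ω₀L) = 470/(1.474e+05·0.0133) = 0.2397.
Step 4 — Bandwidth: Δω = ω₀/Q = 6.149e+05 rad/s; BW = Δω/(2π) = 9.787e+04 Hz.

(a) f₀ = 2.346e+04 Hz  (b) Q = 0.2397  (c) BW = 9.787e+04 Hz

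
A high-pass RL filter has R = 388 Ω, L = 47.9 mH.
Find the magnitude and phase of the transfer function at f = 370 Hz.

Step 1 — Angular frequency: ω = 2π·370 = 2325 rad/s.
Step 2 — Transfer function: H(jω) = jωL/(R + jωL).
Step 3 — Numerator jωL = j·111.4; denominator R + jωL = 388 + j111.4.
Step 4 — H = 0.0761 + j0.2652.
Step 5 — Magnitude: |H| = 0.2759 (-11.2 dB); phase: φ = 74.0°.

|H| = 0.2759 (-11.2 dB), φ = 74.0°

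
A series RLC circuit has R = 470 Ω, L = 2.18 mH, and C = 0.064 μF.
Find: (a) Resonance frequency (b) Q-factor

Step 1 — Resonance condition Im(Z)=0 gives ω₀ = 1/√(LC).
Step 2 — ω₀ = 1/√(0.00218·6.4e-08) = 8.466e+04 rad/s.
Step 3 — f₀ = ω₀/(2π) = 1.347e+04 Hz.
Step 4 — Series Q: Q = ω₀L/R = 8.466e+04·0.00218/470 = 0.3927.

(a) f₀ = 1.347e+04 Hz  (b) Q = 0.3927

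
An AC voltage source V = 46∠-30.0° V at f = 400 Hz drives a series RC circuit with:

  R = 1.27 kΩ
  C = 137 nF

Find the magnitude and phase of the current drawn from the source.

Step 1 — Angular frequency: ω = 2π·f = 2π·400 = 2513 rad/s.
Step 2 — Component impedances:
  R: Z = R = 1270 Ω
  C: Z = 1/(jωC) = -j/(ω·C) = 0 - j2904 Ω
Step 3 — Series combination: Z_total = R + C = 1270 - j2904 Ω = 3170∠-66.4° Ω.
Step 4 — Source phasor: V = 46∠-30.0° V = 39.84 - j23 V.
Step 5 — Ohm's law: I = V / Z_total = (39.84 - j23) / (1270 - j2904) = 0.01168 + j0.008608 A.
Step 6 — Convert to polar: |I| = 0.01451 A, ∠I = 36.4°.

I = 0.01451∠36.4° A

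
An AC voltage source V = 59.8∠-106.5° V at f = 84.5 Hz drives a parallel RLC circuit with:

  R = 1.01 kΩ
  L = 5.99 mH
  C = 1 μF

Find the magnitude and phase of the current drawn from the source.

Step 1 — Angular frequency: ω = 2π·f = 2π·84.5 = 530.9 rad/s.
Step 2 — Component impedances:
  R: Z = R = 1010 Ω
  L: Z = jωL = j·530.9·0.00599 = 0 + j3.18 Ω
  C: Z = 1/(jωC) = -j/(ω·C) = 0 - j1883 Ω
Step 3 — Parallel combination: 1/Z_total = 1/R + 1/L + 1/C; Z_total = 0.01005 + j3.186 Ω = 3.186∠89.8° Ω.
Step 4 — Source phasor: V = 59.8∠-106.5° V = -16.98 - j57.34 V.
Step 5 — Ohm's law: I = V / Z_total = (-16.98 - j57.34) / (0.01005 + j3.186) = -18.02 + j5.275 A.
Step 6 — Convert to polar: |I| = 18.77 A, ∠I = 163.7°.

I = 18.77∠163.7° A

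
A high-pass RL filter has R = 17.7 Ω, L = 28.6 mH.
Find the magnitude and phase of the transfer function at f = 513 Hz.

Step 1 — Angular frequency: ω = 2π·513 = 3223 rad/s.
Step 2 — Transfer function: H(jω) = jωL/(R + jωL).
Step 3 — Numerator jωL = j·92.19; denominator R + jωL = 17.7 + j92.19.
Step 4 — H = 0.9644 + j0.1852.
Step 5 — Magnitude: |H| = 0.9821 (-0.2 dB); phase: φ = 10.9°.

|H| = 0.9821 (-0.2 dB), φ = 10.9°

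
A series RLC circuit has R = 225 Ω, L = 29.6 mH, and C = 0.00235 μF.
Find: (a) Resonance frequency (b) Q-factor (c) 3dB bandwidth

Step 1 — Resonance: ω₀ = 1/√(LC) = 1/√(0.0296·2.35e-09) = 1.199e+05 rad/s.
Step 2 — f₀ = ω₀/(2π) = 1.908e+04 Hz.
Step 3 — Series Q: Q = ω₀L/R = 1.199e+05·0.0296/225 = 15.77.
Step 4 — Bandwidth: Δω = ω₀/Q = 7601 rad/s; BW = Δω/(2π) = 1210 Hz.

(a) f₀ = 1.908e+04 Hz  (b) Q = 15.77  (c) BW = 1210 Hz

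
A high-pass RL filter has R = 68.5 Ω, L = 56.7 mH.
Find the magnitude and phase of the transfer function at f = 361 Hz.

Step 1 — Angular frequency: ω = 2π·361 = 2268 rad/s.
Step 2 — Transfer function: H(jω) = jωL/(R + jωL).
Step 3 — Numerator jωL = j·128.6; denominator R + jωL = 68.5 + j128.6.
Step 4 — H = 0.779 + j0.4149.
Step 5 — Magnitude: |H| = 0.8826 (-1.1 dB); phase: φ = 28.0°.

|H| = 0.8826 (-1.1 dB), φ = 28.0°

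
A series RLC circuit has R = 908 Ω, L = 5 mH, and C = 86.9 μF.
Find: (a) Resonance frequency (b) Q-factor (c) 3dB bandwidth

Step 1 — Resonance: ω₀ = 1/√(LC) = 1/√(0.005·8.69e-05) = 1517 rad/s.
Step 2 — f₀ = ω₀/(2π) = 241.4 Hz.
Step 3 — Series Q: Q = ω₀L/R = 1517·0.005/908 = 0.008354.
Step 4 — Bandwidth: Δω = ω₀/Q = 1.816e+05 rad/s; BW = Δω/(2π) = 2.89e+04 Hz.

(a) f₀ = 241.4 Hz  (b) Q = 0.008354  (c) BW = 2.89e+04 Hz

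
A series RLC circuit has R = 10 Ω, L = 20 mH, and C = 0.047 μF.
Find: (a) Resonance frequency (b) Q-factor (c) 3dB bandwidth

Step 1 — Resonance: ω₀ = 1/√(LC) = 1/√(0.02·4.7e-08) = 3.262e+04 rad/s.
Step 2 — f₀ = ω₀/(2π) = 5191 Hz.
Step 3 — Series Q: Q = ω₀L/R = 3.262e+04·0.02/10 = 65.23.
Step 4 — Bandwidth: Δω = ω₀/Q = 500 rad/s; BW = Δω/(2π) = 79.58 Hz.

(a) f₀ = 5191 Hz  (b) Q = 65.23  (c) BW = 79.58 Hz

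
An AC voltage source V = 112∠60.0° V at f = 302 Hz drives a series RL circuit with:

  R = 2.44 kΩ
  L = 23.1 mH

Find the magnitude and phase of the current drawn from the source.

Step 1 — Angular frequency: ω = 2π·f = 2π·302 = 1898 rad/s.
Step 2 — Component impedances:
  R: Z = R = 2440 Ω
  L: Z = jωL = j·1898·0.0231 = 0 + j43.83 Ω
Step 3 — Series combination: Z_total = R + L = 2440 + j43.83 Ω = 2440∠1.0° Ω.
Step 4 — Source phasor: V = 112∠60.0° V = 56 + j96.99 V.
Step 5 — Ohm's law: I = V / Z_total = (56 + j96.99) / (2440 + j43.83) = 0.02366 + j0.03933 A.
Step 6 — Convert to polar: |I| = 0.04589 A, ∠I = 59.0°.

I = 0.04589∠59.0° A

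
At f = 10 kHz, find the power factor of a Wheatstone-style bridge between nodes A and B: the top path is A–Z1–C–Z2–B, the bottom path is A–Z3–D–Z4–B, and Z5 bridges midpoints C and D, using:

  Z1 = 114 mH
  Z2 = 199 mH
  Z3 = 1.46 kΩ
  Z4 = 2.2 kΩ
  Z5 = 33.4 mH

Step 1 — Angular frequency: ω = 2π·f = 2π·1e+04 = 6.283e+04 rad/s.
Step 2 — Component impedances:
  Z1: Z = jωL = j·6.283e+04·0.114 = 0 + j7163 Ω
  Z2: Z = jωL = j·6.283e+04·0.199 = 0 + j1.25e+04 Ω
  Z3: Z = R = 1460 Ω
  Z4: Z = R = 2200 Ω
  Z5: Z = jωL = j·6.283e+04·0.0334 = 0 + j2099 Ω
Step 3 — Bridge requires nodal analysis (the Z5 bridge couples midpoints C and D, so the two paths cannot be reduced to a simple series/parallel combination). Setting node B to ground and injecting 1 A at node A, the 3-node admittance system at A, C, D solves to V_A = Z_AB = 3536 + j660.4 Ω = 3597∠10.6° Ω.
Step 4 — Power factor: PF = cos(φ) = Re(Z)/|Z| = 3536/3597 = 0.983.
Step 5 — Type: Im(Z) = 660.4 ⇒ lagging (phase φ = 10.6°).

PF = 0.983 (lagging, φ = 10.6°)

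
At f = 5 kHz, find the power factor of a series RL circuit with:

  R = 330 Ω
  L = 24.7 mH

Step 1 — Angular frequency: ω = 2π·f = 2π·5000 = 3.142e+04 rad/s.
Step 2 — Component impedances:
  R: Z = R = 330 Ω
  L: Z = jωL = j·3.142e+04·0.0247 = 0 + j776 Ω
Step 3 — Series combination: Z_total = R + L = 330 + j776 Ω = 843.2∠67.0° Ω.
Step 4 — Power factor: PF = cos(φ) = Re(Z)/|Z| = 330/843.2 = 0.3914.
Step 5 — Type: Im(Z) = 776 ⇒ lagging (phase φ = 67.0°).

PF = 0.3914 (lagging, φ = 67.0°)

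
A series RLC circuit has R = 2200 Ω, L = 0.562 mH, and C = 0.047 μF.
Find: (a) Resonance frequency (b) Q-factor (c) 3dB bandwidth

Step 1 — Resonance: ω₀ = 1/√(LC) = 1/√(0.000562·4.7e-08) = 1.946e+05 rad/s.
Step 2 — f₀ = ω₀/(2π) = 3.097e+04 Hz.
Step 3 — Series Q: Q = ω₀L/R = 1.946e+05·0.000562/2200 = 0.0497.
Step 4 — Bandwidth: Δω = ω₀/Q = 3.915e+06 rad/s; BW = Δω/(2π) = 6.23e+05 Hz.

(a) f₀ = 3.097e+04 Hz  (b) Q = 0.0497  (c) BW = 6.23e+05 Hz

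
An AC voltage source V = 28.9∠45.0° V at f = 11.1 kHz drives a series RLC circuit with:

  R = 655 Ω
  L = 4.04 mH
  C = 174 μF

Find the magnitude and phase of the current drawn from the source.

Step 1 — Angular frequency: ω = 2π·f = 2π·1.11e+04 = 6.974e+04 rad/s.
Step 2 — Component impedances:
  R: Z = R = 655 Ω
  L: Z = jωL = j·6.974e+04·0.00404 = 0 + j281.8 Ω
  C: Z = 1/(jωC) = -j/(ω·C) = 0 - j0.0824 Ω
Step 3 — Series combination: Z_total = R + L + C = 655 + j281.7 Ω = 713∠23.3° Ω.
Step 4 — Source phasor: V = 28.9∠45.0° V = 20.44 + j20.44 V.
Step 5 — Ohm's law: I = V / Z_total = (20.44 + j20.44) / (655 + j281.7) = 0.03765 + j0.01501 A.
Step 6 — Convert to polar: |I| = 0.04053 A, ∠I = 21.7°.

I = 0.04053∠21.7° A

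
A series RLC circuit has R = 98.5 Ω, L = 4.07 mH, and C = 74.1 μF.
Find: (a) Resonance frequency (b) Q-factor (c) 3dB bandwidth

Step 1 — Resonance: ω₀ = 1/√(LC) = 1/√(0.00407·7.41e-05) = 1821 rad/s.
Step 2 — f₀ = ω₀/(2π) = 289.8 Hz.
Step 3 — Series Q: Q = ω₀L/R = 1821·0.00407/98.5 = 0.07524.
Step 4 — Bandwidth: Δω = ω₀/Q = 2.42e+04 rad/s; BW = Δω/(2π) = 3852 Hz.

(a) f₀ = 289.8 Hz  (b) Q = 0.07524  (c) BW = 3852 Hz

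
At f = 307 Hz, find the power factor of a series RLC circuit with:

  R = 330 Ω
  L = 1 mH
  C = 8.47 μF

Step 1 — Angular frequency: ω = 2π·f = 2π·307 = 1929 rad/s.
Step 2 — Component impedances:
  R: Z = R = 330 Ω
  L: Z = jωL = j·1929·0.001 = 0 + j1.929 Ω
  C: Z = 1/(jωC) = -j/(ω·C) = 0 - j61.21 Ω
Step 3 — Series combination: Z_total = R + L + C = 330 - j59.28 Ω = 335.3∠-10.2° Ω.
Step 4 — Power factor: PF = cos(φ) = Re(Z)/|Z| = 330/335.3 = 0.9842.
Step 5 — Type: Im(Z) = -59.28 ⇒ leading (phase φ = -10.2°).

PF = 0.9842 (leading, φ = -10.2°)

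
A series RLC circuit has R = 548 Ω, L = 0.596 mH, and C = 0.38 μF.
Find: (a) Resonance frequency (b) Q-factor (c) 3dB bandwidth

Step 1 — Resonance: ω₀ = 1/√(LC) = 1/√(0.000596·3.8e-07) = 6.645e+04 rad/s.
Step 2 — f₀ = ω₀/(2π) = 1.058e+04 Hz.
Step 3 — Series Q: Q = ω₀L/R = 6.645e+04·0.000596/548 = 0.07227.
Step 4 — Bandwidth: Δω = ω₀/Q = 9.195e+05 rad/s; BW = Δω/(2π) = 1.463e+05 Hz.

(a) f₀ = 1.058e+04 Hz  (b) Q = 0.07227  (c) BW = 1.463e+05 Hz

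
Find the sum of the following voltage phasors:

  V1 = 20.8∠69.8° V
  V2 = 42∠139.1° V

Step 1 — Convert each phasor to rectangular form:
  V1 = 20.8·(cos(69.8°) + j·sin(69.8°)) = 7.182 + j19.52 V
  V2 = 42·(cos(139.1°) + j·sin(139.1°)) = -31.75 + j27.5 V
Step 2 — Sum components: V_total = -24.56 + j47.02 V.
Step 3 — Convert to polar: |V_total| = 53.05 V, ∠V_total = 117.6°.

V_total = 53.05∠117.6° V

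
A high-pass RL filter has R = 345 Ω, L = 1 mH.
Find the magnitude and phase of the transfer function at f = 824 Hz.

Step 1 — Angular frequency: ω = 2π·824 = 5177 rad/s.
Step 2 — Transfer function: H(jω) = jωL/(R + jωL).
Step 3 — Numerator jωL = j·5.177; denominator R + jωL = 345 + j5.177.
Step 4 — H = 0.0002252 + j0.015.
Step 5 — Magnitude: |H| = 0.01501 (-36.5 dB); phase: φ = 89.1°.

|H| = 0.01501 (-36.5 dB), φ = 89.1°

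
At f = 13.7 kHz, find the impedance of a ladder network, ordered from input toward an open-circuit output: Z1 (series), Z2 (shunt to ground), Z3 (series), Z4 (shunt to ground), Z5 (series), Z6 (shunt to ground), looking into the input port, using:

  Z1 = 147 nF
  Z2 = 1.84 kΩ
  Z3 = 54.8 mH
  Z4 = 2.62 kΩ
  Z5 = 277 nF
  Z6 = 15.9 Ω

Step 1 — Angular frequency: ω = 2π·f = 2π·1.37e+04 = 8.608e+04 rad/s.
Step 2 — Component impedances:
  Z1: Z = 1/(jωC) = -j/(ω·C) = 0 - j79.03 Ω
  Z2: Z = R = 1840 Ω
  Z3: Z = jωL = j·8.608e+04·0.0548 = 0 + j4717 Ω
  Z4: Z = R = 2620 Ω
  Z5: Z = 1/(jωC) = -j/(ω·C) = 0 - j41.94 Ω
  Z6: Z = R = 15.9 Ω
Step 3 — Ladder network (open output): work backward from the far end, alternating series and parallel combinations. Z_in = 1592 + j546.4 Ω = 1683∠18.9° Ω.

Z = 1592 + j546.4 Ω = 1683∠18.9° Ω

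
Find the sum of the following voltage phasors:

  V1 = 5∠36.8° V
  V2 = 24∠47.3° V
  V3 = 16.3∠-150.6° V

Step 1 — Convert each phasor to rectangular form:
  V1 = 5·(cos(36.8°) + j·sin(36.8°)) = 4.004 + j2.995 V
  V2 = 24·(cos(47.3°) + j·sin(47.3°)) = 16.28 + j17.64 V
  V3 = 16.3·(cos(-150.6°) + j·sin(-150.6°)) = -14.2 - j8.002 V
Step 2 — Sum components: V_total = 6.079 + j12.63 V.
Step 3 — Convert to polar: |V_total| = 14.02 V, ∠V_total = 64.3°.

V_total = 14.02∠64.3° V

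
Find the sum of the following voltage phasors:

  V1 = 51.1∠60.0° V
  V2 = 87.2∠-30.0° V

Step 1 — Convert each phasor to rectangular form:
  V1 = 51.1·(cos(60.0°) + j·sin(60.0°)) = 25.55 + j44.25 V
  V2 = 87.2·(cos(-30.0°) + j·sin(-30.0°)) = 75.52 - j43.6 V
Step 2 — Sum components: V_total = 101.1 + j0.6539 V.
Step 3 — Convert to polar: |V_total| = 101.1 V, ∠V_total = 0.4°.

V_total = 101.1∠0.4° V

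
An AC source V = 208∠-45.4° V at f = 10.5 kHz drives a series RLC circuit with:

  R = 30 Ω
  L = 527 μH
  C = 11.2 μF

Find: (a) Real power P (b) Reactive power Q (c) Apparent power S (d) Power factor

Step 1 — Angular frequency: ω = 2π·f = 2π·1.05e+04 = 6.597e+04 rad/s.
Step 2 — Component impedances:
  R: Z = R = 30 Ω
  L: Z = jωL = j·6.597e+04·0.000527 = 0 + j34.77 Ω
  C: Z = 1/(jωC) = -j/(ω·C) = 0 - j1.353 Ω
Step 3 — Series combination: Z_total = R + L + C = 30 + j33.41 Ω = 44.91∠48.1° Ω.
Step 4 — Source phasor: V = 208∠-45.4° V = 146 - j148.1 V.
Step 5 — Current: I = V / Z = -0.2813 - j4.623 A = 4.632∠-93.5° A.
Step 6 — Complex power: S = V·I* = 643.6 + j716.9 VA.
Step 7 — Real power: P = Re(S) = 643.6 W.
Step 8 — Reactive power: Q = Im(S) = 716.9 VAR.
Step 9 — Apparent power: |S| = 963.4 VA.
Step 10 — Power factor: PF = P/|S| = 0.6681 (lagging).

(a) P = 643.6 W  (b) Q = 716.9 VAR  (c) S = 963.4 VA  (d) PF = 0.6681 (lagging)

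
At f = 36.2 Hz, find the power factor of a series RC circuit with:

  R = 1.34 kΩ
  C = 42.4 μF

Step 1 — Angular frequency: ω = 2π·f = 2π·36.2 = 227.5 rad/s.
Step 2 — Component impedances:
  R: Z = R = 1340 Ω
  C: Z = 1/(jωC) = -j/(ω·C) = 0 - j103.7 Ω
Step 3 — Series combination: Z_total = R + C = 1340 - j103.7 Ω = 1344∠-4.4° Ω.
Step 4 — Power factor: PF = cos(φ) = Re(Z)/|Z| = 1340/1344 = 0.997.
Step 5 — Type: Im(Z) = -103.7 ⇒ leading (phase φ = -4.4°).

PF = 0.997 (leading, φ = -4.4°)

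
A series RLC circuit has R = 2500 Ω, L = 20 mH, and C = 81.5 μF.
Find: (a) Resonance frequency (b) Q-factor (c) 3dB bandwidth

Step 1 — Resonance: ω₀ = 1/√(LC) = 1/√(0.02·8.15e-05) = 783.3 rad/s.
Step 2 — f₀ = ω₀/(2π) = 124.7 Hz.
Step 3 — Series Q: Q = ω₀L/R = 783.3·0.02/2500 = 0.006266.
Step 4 — Bandwidth: Δω = ω₀/Q = 1.25e+05 rad/s; BW = Δω/(2π) = 1.989e+04 Hz.

(a) f₀ = 124.7 Hz  (b) Q = 0.006266  (c) BW = 1.989e+04 Hz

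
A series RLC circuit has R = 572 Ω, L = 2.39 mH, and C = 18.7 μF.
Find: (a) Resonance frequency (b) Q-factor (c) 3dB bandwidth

Step 1 — Resonance: ω₀ = 1/√(LC) = 1/√(0.00239·1.87e-05) = 4730 rad/s.
Step 2 — f₀ = ω₀/(2π) = 752.8 Hz.
Step 3 — Series Q: Q = ω₀L/R = 4730·0.00239/572 = 0.01976.
Step 4 — Bandwidth: Δω = ω₀/Q = 2.393e+05 rad/s; BW = Δω/(2π) = 3.809e+04 Hz.

(a) f₀ = 752.8 Hz  (b) Q = 0.01976  (c) BW = 3.809e+04 Hz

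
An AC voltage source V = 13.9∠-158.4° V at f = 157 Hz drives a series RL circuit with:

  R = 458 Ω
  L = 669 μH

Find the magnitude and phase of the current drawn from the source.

Step 1 — Angular frequency: ω = 2π·f = 2π·157 = 986.5 rad/s.
Step 2 — Component impedances:
  R: Z = R = 458 Ω
  L: Z = jωL = j·986.5·0.000669 = 0 + j0.6599 Ω
Step 3 — Series combination: Z_total = R + L = 458 + j0.6599 Ω = 458∠0.1° Ω.
Step 4 — Source phasor: V = 13.9∠-158.4° V = -12.92 - j5.117 V.
Step 5 — Ohm's law: I = V / Z_total = (-12.92 - j5.117) / (458 + j0.6599) = -0.02823 - j0.01113 A.
Step 6 — Convert to polar: |I| = 0.03035 A, ∠I = -158.5°.

I = 0.03035∠-158.5° A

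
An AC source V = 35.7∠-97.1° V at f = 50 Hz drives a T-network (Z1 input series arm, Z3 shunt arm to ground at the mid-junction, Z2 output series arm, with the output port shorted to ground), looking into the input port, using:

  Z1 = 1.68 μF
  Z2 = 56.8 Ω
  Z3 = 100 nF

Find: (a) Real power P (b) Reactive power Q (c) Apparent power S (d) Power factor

Step 1 — Angular frequency: ω = 2π·f = 2π·50 = 314.2 rad/s.
Step 2 — Component impedances:
  Z1: Z = 1/(jωC) = -j/(ω·C) = 0 - j1895 Ω
  Z2: Z = R = 56.8 Ω
  Z3: Z = 1/(jωC) = -j/(ω·C) = 0 - j3.183e+04 Ω
Step 3 — With the output port shorted to ground, the output series arm Z2 runs from the junction to ground; the shunt arm Z3 also runs from the junction to ground. They appear in parallel: Z3 || Z2 = 56.8 - j0.1014 Ω.
Step 4 — Series with input arm Z1: Z_in = Z1 + (Z3 || Z2) = 56.8 - j1895 Ω = 1896∠-88.3° Ω.
Step 5 — Source phasor: V = 35.7∠-97.1° V = -4.413 - j35.43 V.
Step 6 — Current: I = V / Z = 0.01861 - j0.002887 A = 0.01883∠-8.8° A.
Step 7 — Complex power: S = V·I* = 0.02014 - j0.672 VA.
Step 8 — Real power: P = Re(S) = 0.02014 W.
Step 9 — Reactive power: Q = Im(S) = -0.672 VAR.
Step 10 — Apparent power: |S| = 0.6723 VA.
Step 11 — Power factor: PF = P/|S| = 0.02996 (leading).

(a) P = 0.02014 W  (b) Q = -0.672 VAR  (c) S = 0.6723 VA  (d) PF = 0.02996 (leading)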